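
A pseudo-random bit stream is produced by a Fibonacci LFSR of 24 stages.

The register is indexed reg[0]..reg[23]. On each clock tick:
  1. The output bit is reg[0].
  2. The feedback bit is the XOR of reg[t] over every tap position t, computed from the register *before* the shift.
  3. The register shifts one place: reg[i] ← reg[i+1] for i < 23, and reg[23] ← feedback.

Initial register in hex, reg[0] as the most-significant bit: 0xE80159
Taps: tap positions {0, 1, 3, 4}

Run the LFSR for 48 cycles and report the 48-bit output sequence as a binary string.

111010000000000101011001111110000001110010111010

k : reg_k → out_k, fb_k
0: 111010000000000101011001 → 1, fb=1
1: 110100000000001010110011 → 1, fb=1
2: 101000000000010101100111 → 1, fb=1
3: 010000000000101011001111 → 0, fb=1
4: 100000000001010110011111 → 1, fb=1
5: 000000000010101100111111 → 0, fb=0
6: 000000000101011001111110 → 0, fb=0
7: 000000001010110011111100 → 0, fb=0
8: 000000010101100111111000 → 0, fb=0
9: 000000101011001111110000 → 0, fb=0
10: 000001010110011111100000 → 0, fb=0
11: 000010101100111111000000 → 0, fb=1
12: 000101011001111110000001 → 0, fb=1
13: 001010110011111100000011 → 0, fb=1
14: 010101100111111000000111 → 0, fb=0
15: 101011001111110000001110 → 1, fb=0
16: 010110011111100000011100 → 0, fb=1
17: 101100111111000000111001 → 1, fb=0
18: 011001111110000001110010 → 0, fb=1
19: 110011111100000011100101 → 1, fb=1
20: 100111111000000111001011 → 1, fb=1
21: 001111110000001110010111 → 0, fb=0
22: 011111100000011100101110 → 0, fb=1
23: 111111000000111001011101 → 1, fb=0
24: 111110000001110010111010 → 1, fb=0
25: 111100000011100101110100 → 1, fb=1
26: 111000000111001011101001 → 1, fb=0
27: 110000001110010111010010 → 1, fb=0
28: 100000011100101110100100 → 1, fb=1
29: 000000111001011101001001 → 0, fb=0
30: 000001110010111010010010 → 0, fb=0
31: 000011100101110100100100 → 0, fb=1
32: 000111001011101001001001 → 0, fb=0
33: 001110010111010010010010 → 0, fb=0
34: 011100101110100100100100 → 0, fb=0
35: 111001011101001001001000 → 1, fb=0
36: 110010111010010010010000 → 1, fb=1
37: 100101110100100100100001 → 1, fb=0
38: 001011101001001001000010 → 0, fb=1
39: 010111010010010010000101 → 0, fb=1
40: 101110100100100100001011 → 1, fb=1
41: 011101001001001000010111 → 0, fb=0
42: 111010010010010000101110 → 1, fb=1
43: 110100100100100001011101 → 1, fb=1
44: 101001001001000010111011 → 1, fb=1
45: 010010010010000101110111 → 0, fb=0
46: 100100100100001011101110 → 1, fb=0
47: 001001001000010111011100 → 0, fb=0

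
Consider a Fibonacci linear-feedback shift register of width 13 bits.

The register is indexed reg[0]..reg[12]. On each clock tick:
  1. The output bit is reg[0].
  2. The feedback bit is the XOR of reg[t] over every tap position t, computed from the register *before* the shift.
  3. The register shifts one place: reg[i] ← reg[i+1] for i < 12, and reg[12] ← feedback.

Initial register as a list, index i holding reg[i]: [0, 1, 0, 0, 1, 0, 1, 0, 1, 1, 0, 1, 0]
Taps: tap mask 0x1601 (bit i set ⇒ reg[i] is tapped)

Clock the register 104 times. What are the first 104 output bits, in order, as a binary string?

step | reg (before) | out | fb
   0 | 0100101011010 | 0 | 1
   1 | 1001010110101 | 1 | 1
   2 | 0010101101011 | 0 | 0
   3 | 0101011010110 | 0 | 1
   4 | 1010110101101 | 1 | 0
   5 | 0101101011010 | 0 | 1
   6 | 1011010110101 | 1 | 1
   7 | 0110101101011 | 0 | 0
   8 | 1101011010110 | 1 | 0
   9 | 1010110101100 | 1 | 1
  10 | 0101101011001 | 0 | 0
  11 | 1011010110010 | 1 | 1
  12 | 0110101100101 | 0 | 0
  13 | 1101011001010 | 1 | 0
  14 | 1010110010100 | 1 | 0
  15 | 0101100101000 | 0 | 1
  16 | 1011001010001 | 1 | 0
  17 | 0110010100010 | 0 | 0
  18 | 1100101000100 | 1 | 0
  19 | 1001010001000 | 1 | 0
  20 | 0010100010000 | 0 | 0
  21 | 0101000100000 | 0 | 0
  22 | 1010001000000 | 1 | 1
  23 | 0100010000001 | 0 | 1
  24 | 1000100000011 | 1 | 0
  25 | 0001000000110 | 0 | 1
  26 | 0010000001101 | 0 | 1
  27 | 0100000011011 | 0 | 0
  28 | 1000000110110 | 1 | 0
  29 | 0000001101100 | 0 | 0
  30 | 0000011011000 | 0 | 1
  31 | 0000110110001 | 0 | 1
  32 | 0001101100011 | 0 | 1
  33 | 0011011000111 | 0 | 0
  34 | 0110110001110 | 0 | 0
  35 | 1101100011100 | 1 | 1
  36 | 1011000111001 | 1 | 1
  37 | 0110001110011 | 0 | 1
  38 | 1100011100111 | 1 | 1
  39 | 1000111001111 | 1 | 0
  40 | 0001110011110 | 0 | 0
  41 | 0011100111100 | 0 | 0
  42 | 0111001111000 | 0 | 1
  43 | 1110011110001 | 1 | 0
  44 | 1100111100010 | 1 | 1
  45 | 1001111000101 | 1 | 1
  46 | 0011110001011 | 0 | 0
  47 | 0111100010110 | 0 | 1
  48 | 1111000101101 | 1 | 0
  49 | 1110001011010 | 1 | 0
  50 | 1100010110100 | 1 | 0
  51 | 1000101101000 | 1 | 0
  52 | 0001011010000 | 0 | 0
  53 | 0010110100000 | 0 | 0
  54 | 0101101000000 | 0 | 0
  55 | 1011010000000 | 1 | 1
  56 | 0110100000001 | 0 | 1
  57 | 1101000000011 | 1 | 0
  58 | 1010000000110 | 1 | 0
  59 | 0100000001100 | 0 | 0
  60 | 1000000011000 | 1 | 0
  61 | 0000000110000 | 0 | 0
  62 | 0000001100000 | 0 | 0
  63 | 0000011000000 | 0 | 0
  64 | 0000110000000 | 0 | 0
  65 | 0001100000000 | 0 | 0
  66 | 0011000000000 | 0 | 0
  67 | 0110000000000 | 0 | 0
  68 | 1100000000000 | 1 | 1
  69 | 1000000000001 | 1 | 0
  70 | 0000000000010 | 0 | 0
  71 | 0000000000100 | 0 | 1
  72 | 0000000001001 | 0 | 0
  73 | 0000000010010 | 0 | 0
  74 | 0000000100100 | 0 | 1
  75 | 0000001001001 | 0 | 0
  76 | 0000010010010 | 0 | 0
  77 | 0000100100100 | 0 | 1
  78 | 0001001001001 | 0 | 0
  79 | 0010010010010 | 0 | 0
  80 | 0100100100100 | 0 | 1
  81 | 1001001001001 | 1 | 1
  82 | 0010010010011 | 0 | 1
  83 | 0100100100111 | 0 | 0
  84 | 1001001001110 | 1 | 1
  85 | 0010010011101 | 0 | 1
  86 | 0100100111011 | 0 | 0
  87 | 1001001110110 | 1 | 0
  88 | 0010011101100 | 0 | 0
  89 | 0100111011000 | 0 | 1
  90 | 1001110110001 | 1 | 0
  91 | 0011101100010 | 0 | 0
  92 | 0111011000100 | 0 | 1
  93 | 1110110001001 | 1 | 1
  94 | 1101100010011 | 1 | 0
  95 | 1011000100110 | 1 | 0
  96 | 0110001001100 | 0 | 0
  97 | 1100010011000 | 1 | 0
  98 | 1000100110000 | 1 | 1
  99 | 0001001100001 | 0 | 1
 100 | 0010011000011 | 0 | 1
 101 | 0100110000111 | 0 | 0
 102 | 1001100001110 | 1 | 1
 103 | 0011000011101 | 0 | 1

01001010110101101011001010001000000110110001110011110001011010000000110000000000010010010010011101100010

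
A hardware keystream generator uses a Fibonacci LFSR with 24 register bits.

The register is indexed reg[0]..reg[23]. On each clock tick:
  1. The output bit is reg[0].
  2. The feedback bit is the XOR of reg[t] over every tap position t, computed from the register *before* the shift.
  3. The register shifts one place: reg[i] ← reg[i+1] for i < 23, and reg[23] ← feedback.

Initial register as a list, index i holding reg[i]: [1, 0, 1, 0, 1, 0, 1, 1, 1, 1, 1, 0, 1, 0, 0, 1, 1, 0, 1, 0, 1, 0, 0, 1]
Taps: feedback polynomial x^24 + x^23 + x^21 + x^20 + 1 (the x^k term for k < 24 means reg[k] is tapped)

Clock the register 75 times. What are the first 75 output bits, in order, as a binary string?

101010111110100110101001111100110010101110111001100100000011010001011010010

step | reg (before) | out | fb
   0 | 101010111110100110101001 | 1 | 1
   1 | 010101111101001101010011 | 0 | 1
   2 | 101011111010011010100111 | 1 | 1
   3 | 010111110100110101001111 | 0 | 1
   4 | 101111101001101010011111 | 1 | 0
   5 | 011111010011010100111110 | 0 | 0
   6 | 111110100110101001111100 | 1 | 1
   7 | 111101001101010011111001 | 1 | 1
   8 | 111010011010100111110011 | 1 | 0
   9 | 110100110101001111100110 | 1 | 0
  10 | 101001101010011111001100 | 1 | 1
  11 | 010011010100111110011001 | 0 | 0
  12 | 100110101001111100110010 | 1 | 1
  13 | 001101010011111001100101 | 0 | 0
  14 | 011010100111110011001010 | 0 | 1
  15 | 110101001111100110010101 | 1 | 1
  16 | 101010011111001100101011 | 1 | 1
  17 | 010100111110011001010111 | 0 | 0
  18 | 101001111100110010101110 | 1 | 1
  19 | 010011111001100101011101 | 0 | 1
  20 | 100111110011001010111011 | 1 | 1
  21 | 001111100110010101110111 | 0 | 0
  22 | 011111001100101011101110 | 0 | 0
  23 | 111110011001010111011100 | 1 | 1
  24 | 111100110010101110111001 | 1 | 1
  25 | 111001100101011101110011 | 1 | 0
  26 | 110011001010111011100110 | 1 | 0
  27 | 100110010101110111001100 | 1 | 1
  28 | 001100101011101110011001 | 0 | 0
  29 | 011001010111011100110010 | 0 | 0
  30 | 110010101110111001100100 | 1 | 0
  31 | 100101011101110011001000 | 1 | 0
  32 | 001010111011100110010000 | 0 | 0
  33 | 010101110111001100100000 | 0 | 0
  34 | 101011101110011001000000 | 1 | 1
  35 | 010111011100110010000001 | 0 | 1
  36 | 101110111001100100000011 | 1 | 0
  37 | 011101110011001000000110 | 0 | 1
  38 | 111011100110010000001101 | 1 | 0
  39 | 110111001100100000011010 | 1 | 0
  40 | 101110011001000000110100 | 1 | 0
  41 | 011100110010000001101000 | 0 | 1
  42 | 111001100100000011010001 | 1 | 0
  43 | 110011001000000110100010 | 1 | 1
  44 | 100110010000001101000101 | 1 | 1
  45 | 001100100000011010001011 | 0 | 0
  46 | 011001000000110100010110 | 0 | 1
  47 | 110010000001101000101101 | 1 | 0
  48 | 100100000011010001011010 | 1 | 0
  49 | 001000000110100010110100 | 0 | 1
  50 | 010000001101000101101001 | 0 | 0
  51 | 100000011010001011010010 | 1 | 1
  52 | 000000110100010110100101 | 0 | 0
  53 | 000001101000101101001010 | 0 | 1
  54 | 000011010001011010010101 | 0 | 0
  55 | 000110100010110100101010 | 0 | 1
  56 | 001101000101101001010101 | 0 | 0
  57 | 011010001011010010101010 | 0 | 1
  58 | 110100010110100101010101 | 1 | 1
  59 | 101000101101001010101011 | 1 | 1
  60 | 010001011010010101010111 | 0 | 0
  61 | 100010110100101010101110 | 1 | 1
  62 | 000101101001010101011101 | 0 | 1
  63 | 001011010010101010111011 | 0 | 0
  64 | 010110100101010101110110 | 0 | 1
  65 | 101101001010101011101101 | 1 | 0
  66 | 011010010101010111011010 | 0 | 1
  67 | 110100101010101110110101 | 1 | 1
  68 | 101001010101011101101011 | 1 | 1
  69 | 010010101010111011010111 | 0 | 0
  70 | 100101010101110110101110 | 1 | 1
  71 | 001010101011101101011101 | 0 | 1
  72 | 010101010111011010111011 | 0 | 0
  73 | 101010101110110101110110 | 1 | 0
  74 | 010101011101101011101100 | 0 | 0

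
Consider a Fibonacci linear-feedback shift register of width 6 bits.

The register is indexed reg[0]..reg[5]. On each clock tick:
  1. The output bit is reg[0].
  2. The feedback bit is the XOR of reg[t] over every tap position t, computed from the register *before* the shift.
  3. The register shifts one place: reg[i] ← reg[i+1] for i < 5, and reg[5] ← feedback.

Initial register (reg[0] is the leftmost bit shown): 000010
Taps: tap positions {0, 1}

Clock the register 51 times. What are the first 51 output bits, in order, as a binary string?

tick  register→output (feedback)
  0  000010→0 (0)
  1  000100→0 (0)
  2  001000→0 (0)
  3  010000→0 (1)
  4  100001→1 (1)
  5  000011→0 (0)
  6  000110→0 (0)
  7  001100→0 (0)
  8  011000→0 (1)
  9  110001→1 (0)
 10  100010→1 (1)
 11  000101→0 (0)
 12  001010→0 (0)
 13  010100→0 (1)
 14  101001→1 (1)
 15  010011→0 (1)
 16  100111→1 (1)
 17  001111→0 (0)
 18  011110→0 (1)
 19  111101→1 (0)
 20  111010→1 (0)
 21  110100→1 (0)
 22  101000→1 (1)
 23  010001→0 (1)
 24  100011→1 (1)
 25  000111→0 (0)
 26  001110→0 (0)
 27  011100→0 (1)
 28  111001→1 (0)
 29  110010→1 (0)
 30  100100→1 (1)
 31  001001→0 (0)
 32  010010→0 (1)
 33  100101→1 (1)
 34  001011→0 (0)
 35  010110→0 (1)
 36  101101→1 (1)
 37  011011→0 (1)
 38  110111→1 (0)
 39  101110→1 (1)
 40  011101→0 (1)
 41  111011→1 (0)
 42  110110→1 (0)
 43  101100→1 (1)
 44  011001→0 (1)
 45  110011→1 (0)
 46  100110→1 (1)
 47  001101→0 (0)
 48  011010→0 (1)
 49  110101→1 (0)
 50  101010→1 (1)

000010000110001010011110100011100100101101110110011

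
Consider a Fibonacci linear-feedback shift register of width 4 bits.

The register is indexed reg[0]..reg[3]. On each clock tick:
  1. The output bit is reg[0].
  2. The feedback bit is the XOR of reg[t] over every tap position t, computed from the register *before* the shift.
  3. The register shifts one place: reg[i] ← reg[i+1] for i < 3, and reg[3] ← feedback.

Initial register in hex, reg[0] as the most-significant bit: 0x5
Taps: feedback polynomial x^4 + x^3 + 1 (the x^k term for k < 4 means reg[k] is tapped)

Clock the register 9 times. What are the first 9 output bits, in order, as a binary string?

k : reg_k → out_k, fb_k
0: 0101 → 0, fb=1
1: 1011 → 1, fb=0
2: 0110 → 0, fb=0
3: 1100 → 1, fb=1
4: 1001 → 1, fb=0
5: 0010 → 0, fb=0
6: 0100 → 0, fb=0
7: 1000 → 1, fb=1
8: 0001 → 0, fb=1

010110010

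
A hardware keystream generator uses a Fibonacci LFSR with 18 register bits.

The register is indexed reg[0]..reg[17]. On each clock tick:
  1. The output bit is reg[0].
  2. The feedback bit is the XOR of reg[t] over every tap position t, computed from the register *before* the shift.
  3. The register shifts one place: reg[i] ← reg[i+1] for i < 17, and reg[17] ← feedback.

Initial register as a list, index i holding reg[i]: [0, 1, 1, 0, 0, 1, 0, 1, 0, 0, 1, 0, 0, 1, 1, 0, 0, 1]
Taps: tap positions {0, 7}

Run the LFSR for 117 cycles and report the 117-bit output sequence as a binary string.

step | reg (before) | out | fb
   0 | 011001010010011001 | 0 | 1
   1 | 110010100100110011 | 1 | 1
   2 | 100101001001100111 | 1 | 1
   3 | 001010010011001111 | 0 | 1
   4 | 010100100110011111 | 0 | 0
   5 | 101001001100111110 | 1 | 1
   6 | 010010011001111101 | 0 | 1
   7 | 100100110011111011 | 1 | 0
   8 | 001001100111110110 | 0 | 0
   9 | 010011001111101100 | 0 | 0
  10 | 100110011111011000 | 1 | 0
  11 | 001100111110110000 | 0 | 1
  12 | 011001111101100001 | 0 | 1
  13 | 110011111011000011 | 1 | 0
  14 | 100111110110000110 | 1 | 0
  15 | 001111101100001100 | 0 | 0
  16 | 011111011000011000 | 0 | 1
  17 | 111110110000110001 | 1 | 0
  18 | 111101100001100010 | 1 | 1
  19 | 111011000011000101 | 1 | 1
  20 | 110110000110001011 | 1 | 1
  21 | 101100001100010111 | 1 | 1
  22 | 011000011000101111 | 0 | 1
  23 | 110000110001011111 | 1 | 0
  24 | 100001100010111110 | 1 | 1
  25 | 000011000101111101 | 0 | 0
  26 | 000110001011111010 | 0 | 0
  27 | 001100010111110100 | 0 | 1
  28 | 011000101111101001 | 0 | 0
  29 | 110001011111010010 | 1 | 0
  30 | 100010111110100100 | 1 | 0
  31 | 000101111101001000 | 0 | 1
  32 | 001011111010010001 | 0 | 1
  33 | 010111110100100011 | 0 | 1
  34 | 101111101001000111 | 1 | 1
  35 | 011111010010001111 | 0 | 1
  36 | 111110100100011111 | 1 | 1
  37 | 111101001000111111 | 1 | 1
  38 | 111010010001111111 | 1 | 0
  39 | 110100100011111110 | 1 | 1
  40 | 101001000111111101 | 1 | 1
  41 | 010010001111111011 | 0 | 0
  42 | 100100011111110110 | 1 | 0
  43 | 001000111111101100 | 0 | 1
  44 | 010001111111011001 | 0 | 1
  45 | 100011111110110011 | 1 | 0
  46 | 000111111101100110 | 0 | 1
  47 | 001111111011001101 | 0 | 1
  48 | 011111110110011011 | 0 | 1
  49 | 111111101100110111 | 1 | 1
  50 | 111111011001101111 | 1 | 0
  51 | 111110110011011110 | 1 | 0
  52 | 111101100110111100 | 1 | 1
  53 | 111011001101111001 | 1 | 1
  54 | 110110011011110011 | 1 | 0
  55 | 101100110111100110 | 1 | 0
  56 | 011001101111001100 | 0 | 0
  57 | 110011011110011000 | 1 | 0
  58 | 100110111100110000 | 1 | 0
  59 | 001101111001100000 | 0 | 1
  60 | 011011110011000001 | 0 | 1
  61 | 110111100110000011 | 1 | 1
  62 | 101111001100000111 | 1 | 1
  63 | 011110011000001111 | 0 | 1
  64 | 111100110000011111 | 1 | 0
  65 | 111001100000111110 | 1 | 1
  66 | 110011000001111101 | 1 | 1
  67 | 100110000011111011 | 1 | 1
  68 | 001100000111110111 | 0 | 0
  69 | 011000001111101110 | 0 | 0
  70 | 110000011111011100 | 1 | 0
  71 | 100000111110111000 | 1 | 0
  72 | 000001111101110000 | 0 | 1
  73 | 000011111011100001 | 0 | 1
  74 | 000111110111000011 | 0 | 1
  75 | 001111101110000111 | 0 | 0
  76 | 011111011100001110 | 0 | 1
  77 | 111110111000011101 | 1 | 0
  78 | 111101110000111010 | 1 | 0
  79 | 111011100001110100 | 1 | 1
  80 | 110111000011101001 | 1 | 1
  81 | 101110000111010011 | 1 | 1
  82 | 011100001110100111 | 0 | 0
  83 | 111000011101001110 | 1 | 0
  84 | 110000111010011100 | 1 | 0
  85 | 100001110100111000 | 1 | 0
  86 | 000011101001110000 | 0 | 0
  87 | 000111010011100000 | 0 | 1
  88 | 001110100111000001 | 0 | 0
  89 | 011101001110000010 | 0 | 0
  90 | 111010011100000100 | 1 | 0
  91 | 110100111000001000 | 1 | 0
  92 | 101001110000010000 | 1 | 0
  93 | 010011100000100000 | 0 | 0
  94 | 100111000001000000 | 1 | 1
  95 | 001110000010000001 | 0 | 0
  96 | 011100000100000010 | 0 | 0
  97 | 111000001000000100 | 1 | 1
  98 | 110000010000001001 | 1 | 0
  99 | 100000100000010010 | 1 | 1
 100 | 000001000000100101 | 0 | 0
 101 | 000010000001001010 | 0 | 0
 102 | 000100000010010100 | 0 | 0
 103 | 001000000100101000 | 0 | 0
 104 | 010000001001010000 | 0 | 0
 105 | 100000010010100000 | 1 | 0
 106 | 000000100101000000 | 0 | 0
 107 | 000001001010000000 | 0 | 0
 108 | 000010010100000000 | 0 | 1
 109 | 000100101000000001 | 0 | 0
 110 | 001001010000000010 | 0 | 1
 111 | 010010100000000101 | 0 | 0
 112 | 100101000000001010 | 1 | 1
 113 | 001010000000010101 | 0 | 0
 114 | 010100000000101010 | 0 | 0
 115 | 101000000001010100 | 1 | 1
 116 | 010000000010101001 | 0 | 0

011001010010011001111101100001100010111110100100011111110110011011110011000001111101110000111010011100000100000010010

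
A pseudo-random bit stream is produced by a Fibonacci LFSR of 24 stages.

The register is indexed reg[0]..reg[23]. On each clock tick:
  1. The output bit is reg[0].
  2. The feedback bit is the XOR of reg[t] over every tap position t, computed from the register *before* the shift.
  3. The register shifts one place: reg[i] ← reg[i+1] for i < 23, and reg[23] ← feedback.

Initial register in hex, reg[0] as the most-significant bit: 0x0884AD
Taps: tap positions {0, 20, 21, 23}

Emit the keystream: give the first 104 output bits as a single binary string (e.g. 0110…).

00001000100001001010110110111000000001111100111100110110110111101010000111100111100110000011100110001011

k : reg_k → out_k, fb_k
0: 000010001000010010101101 → 0, fb=1
1: 000100010000100101011011 → 0, fb=0
2: 001000100001001010110110 → 0, fb=1
3: 010001000010010101101101 → 0, fb=1
4: 100010000100101011011011 → 1, fb=1
5: 000100001001010110110111 → 0, fb=0
6: 001000010010101101101110 → 0, fb=0
7: 010000100101011011011100 → 0, fb=0
8: 100001001010110110111000 → 1, fb=0
9: 000010010101101101110000 → 0, fb=0
10: 000100101011011011100000 → 0, fb=0
11: 001001010110110111000000 → 0, fb=0
12: 010010101101101110000000 → 0, fb=0
13: 100101011011011100000000 → 1, fb=1
14: 001010110110111000000001 → 0, fb=1
15: 010101101101110000000011 → 0, fb=1
16: 101011011011100000000111 → 1, fb=1
17: 010110110111000000001111 → 0, fb=1
18: 101101101110000000011111 → 1, fb=0
19: 011011011100000000111110 → 0, fb=0
20: 110110111000000001111100 → 1, fb=1
21: 101101110000000011111001 → 1, fb=1
22: 011011100000000111110011 → 0, fb=1
23: 110111000000001111100111 → 1, fb=1
24: 101110000000011111001111 → 1, fb=0
25: 011100000000111110011110 → 0, fb=0
26: 111000000001111100111100 → 1, fb=1
27: 110000000011111001111001 → 1, fb=1
28: 100000000111110011110011 → 1, fb=0
29: 000000001111100111100110 → 0, fb=1
30: 000000011111001111001101 → 0, fb=1
31: 000000111110011110011011 → 0, fb=0
32: 000001111100111100110110 → 0, fb=1
33: 000011111001111001101101 → 0, fb=1
34: 000111110011110011011011 → 0, fb=0
35: 001111100111100110110110 → 0, fb=1
36: 011111001111001101101101 → 0, fb=1
37: 111110011110011011011011 → 1, fb=1
38: 111100111100110110110111 → 1, fb=1
39: 111001111001101101101111 → 1, fb=0
40: 110011110011011011011110 → 1, fb=1
41: 100111100110110110111101 → 1, fb=0
42: 001111001101101101111010 → 0, fb=1
43: 011110011011011011110101 → 0, fb=0
44: 111100110110110111101010 → 1, fb=0
45: 111001101101101111010100 → 1, fb=0
46: 110011011011011110101000 → 1, fb=0
47: 100110110110111101010000 → 1, fb=1
48: 001101101101111010100001 → 0, fb=1
49: 011011011011110101000011 → 0, fb=1
50: 110110110111101010000111 → 1, fb=1
51: 101101101111010100001111 → 1, fb=0
52: 011011011110101000011110 → 0, fb=0
53: 110110111101010000111100 → 1, fb=1
54: 101101111010100001111001 → 1, fb=1
55: 011011110101000011110011 → 0, fb=1
56: 110111101010000111100111 → 1, fb=1
57: 101111010100001111001111 → 1, fb=0
58: 011110101000011110011110 → 0, fb=0
59: 111101010000111100111100 → 1, fb=1
60: 111010100001111001111001 → 1, fb=1
61: 110101000011110011110011 → 1, fb=0
62: 101010000111100111100110 → 1, fb=0
63: 010100001111001111001100 → 0, fb=0
64: 101000011110011110011000 → 1, fb=0
65: 010000111100111100110000 → 0, fb=0
66: 100001111001111001100000 → 1, fb=1
67: 000011110011110011000001 → 0, fb=1
68: 000111100111100110000011 → 0, fb=1
69: 001111001111001100000111 → 0, fb=0
70: 011110011110011000001110 → 0, fb=0
71: 111100111100110000011100 → 1, fb=1
72: 111001111001100000111001 → 1, fb=1
73: 110011110011000001110011 → 1, fb=0
74: 100111100110000011100110 → 1, fb=0
75: 001111001100000111001100 → 0, fb=0
76: 011110011000001110011000 → 0, fb=1
77: 111100110000011100110001 → 1, fb=0
78: 111001100000111001100010 → 1, fb=1
79: 110011000001110011000101 → 1, fb=1
80: 100110000011100110001011 → 1, fb=1
81: 001100000111001100010111 → 0, fb=0
82: 011000001110011000101110 → 0, fb=0
83: 110000011100110001011100 → 1, fb=1
84: 100000111001100010111001 → 1, fb=1
85: 000001110011000101110011 → 0, fb=1
86: 000011100110001011100111 → 0, fb=0
87: 000111001100010111001110 → 0, fb=0
88: 001110011000101110011100 → 0, fb=0
89: 011100110001011100111000 → 0, fb=1
90: 111001100010111001110001 → 1, fb=0
91: 110011000101110011100010 → 1, fb=1
92: 100110001011100111000101 → 1, fb=1
93: 001100010111001110001011 → 0, fb=0
94: 011000101110011100010110 → 0, fb=1
95: 110001011100111000101101 → 1, fb=0
96: 100010111001110001011010 → 1, fb=0
97: 000101110011100010110100 → 0, fb=1
98: 001011100111000101101001 → 0, fb=0
99: 010111001110001011010010 → 0, fb=0
100: 101110011100010110100100 → 1, fb=0
101: 011100111000101101001000 → 0, fb=1
102: 111001110001011010010001 → 1, fb=0
103: 110011100010110100100010 → 1, fb=1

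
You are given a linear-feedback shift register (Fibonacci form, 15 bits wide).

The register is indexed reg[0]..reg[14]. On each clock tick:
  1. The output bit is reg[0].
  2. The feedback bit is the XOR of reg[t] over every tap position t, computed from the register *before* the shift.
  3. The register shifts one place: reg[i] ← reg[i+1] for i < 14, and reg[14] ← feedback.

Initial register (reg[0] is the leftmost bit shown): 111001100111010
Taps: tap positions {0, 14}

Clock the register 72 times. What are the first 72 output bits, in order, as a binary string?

111001100111010101110111010011001011010011101110010011101001011100010110

k : reg_k → out_k, fb_k
0: 111001100111010 → 1, fb=1
1: 110011001110101 → 1, fb=0
2: 100110011101010 → 1, fb=1
3: 001100111010101 → 0, fb=1
4: 011001110101011 → 0, fb=1
5: 110011101010111 → 1, fb=0
6: 100111010101110 → 1, fb=1
7: 001110101011101 → 0, fb=1
8: 011101010111011 → 0, fb=1
9: 111010101110111 → 1, fb=0
10: 110101011101110 → 1, fb=1
11: 101010111011101 → 1, fb=0
12: 010101110111010 → 0, fb=0
13: 101011101110100 → 1, fb=1
14: 010111011101001 → 0, fb=1
15: 101110111010011 → 1, fb=0
16: 011101110100110 → 0, fb=0
17: 111011101001100 → 1, fb=1
18: 110111010011001 → 1, fb=0
19: 101110100110010 → 1, fb=1
20: 011101001100101 → 0, fb=1
21: 111010011001011 → 1, fb=0
22: 110100110010110 → 1, fb=1
23: 101001100101101 → 1, fb=0
24: 010011001011010 → 0, fb=0
25: 100110010110100 → 1, fb=1
26: 001100101101001 → 0, fb=1
27: 011001011010011 → 0, fb=1
28: 110010110100111 → 1, fb=0
29: 100101101001110 → 1, fb=1
30: 001011010011101 → 0, fb=1
31: 010110100111011 → 0, fb=1
32: 101101001110111 → 1, fb=0
33: 011010011101110 → 0, fb=0
34: 110100111011100 → 1, fb=1
35: 101001110111001 → 1, fb=0
36: 010011101110010 → 0, fb=0
37: 100111011100100 → 1, fb=1
38: 001110111001001 → 0, fb=1
39: 011101110010011 → 0, fb=1
40: 111011100100111 → 1, fb=0
41: 110111001001110 → 1, fb=1
42: 101110010011101 → 1, fb=0
43: 011100100111010 → 0, fb=0
44: 111001001110100 → 1, fb=1
45: 110010011101001 → 1, fb=0
46: 100100111010010 → 1, fb=1
47: 001001110100101 → 0, fb=1
48: 010011101001011 → 0, fb=1
49: 100111010010111 → 1, fb=0
50: 001110100101110 → 0, fb=0
51: 011101001011100 → 0, fb=0
52: 111010010111000 → 1, fb=1
53: 110100101110001 → 1, fb=0
54: 101001011100010 → 1, fb=1
55: 010010111000101 → 0, fb=1
56: 100101110001011 → 1, fb=0
57: 001011100010110 → 0, fb=0
58: 010111000101100 → 0, fb=0
59: 101110001011000 → 1, fb=1
60: 011100010110001 → 0, fb=1
61: 111000101100011 → 1, fb=0
62: 110001011000110 → 1, fb=1
63: 100010110001101 → 1, fb=0
64: 000101100011010 → 0, fb=0
65: 001011000110100 → 0, fb=0
66: 010110001101000 → 0, fb=0
67: 101100011010000 → 1, fb=1
68: 011000110100001 → 0, fb=1
69: 110001101000011 → 1, fb=0
70: 100011010000110 → 1, fb=1
71: 000110100001101 → 0, fb=1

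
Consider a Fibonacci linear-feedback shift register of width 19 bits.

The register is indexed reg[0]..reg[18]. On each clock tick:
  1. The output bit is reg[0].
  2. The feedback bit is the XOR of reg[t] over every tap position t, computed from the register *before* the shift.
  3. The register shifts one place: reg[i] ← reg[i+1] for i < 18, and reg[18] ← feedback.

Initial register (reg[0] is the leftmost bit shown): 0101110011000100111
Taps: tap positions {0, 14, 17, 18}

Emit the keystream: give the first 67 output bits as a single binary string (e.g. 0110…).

step | reg (before) | out | fb
   0 | 0101110011000100111 | 0 | 0
   1 | 1011100110001001110 | 1 | 0
   2 | 0111001100010011100 | 0 | 1
   3 | 1110011000100111001 | 1 | 1
   4 | 1100110001001110011 | 1 | 0
   5 | 1001100010011100110 | 1 | 0
   6 | 0011000100111001100 | 0 | 0
   7 | 0110001001110011000 | 0 | 1
   8 | 1100010011100110001 | 1 | 1
   9 | 1000100111001100011 | 1 | 1
  10 | 0001001110011000111 | 0 | 0
  11 | 0010011100110001110 | 0 | 1
  12 | 0100111001100011101 | 0 | 0
  13 | 1001110011000111010 | 1 | 1
  14 | 0011100110001110101 | 0 | 0
  15 | 0111001100011101010 | 0 | 1
  16 | 1110011000111010101 | 1 | 1
  17 | 1100110001110101011 | 1 | 1
  18 | 1001100011101010111 | 1 | 0
  19 | 0011000111010101110 | 0 | 1
  20 | 0110001110101011101 | 0 | 0
  21 | 1100011101010111010 | 1 | 1
  22 | 1000111010101110101 | 1 | 1
  23 | 0001110101011101011 | 0 | 0
  24 | 0011101010111010110 | 0 | 0
  25 | 0111010101110101100 | 0 | 0
  26 | 1110101011101011000 | 1 | 0
  27 | 1101010111010110000 | 1 | 0
  28 | 1010101110101100000 | 1 | 1
  29 | 0101011101011000001 | 0 | 1
  30 | 1010111010110000011 | 1 | 1
  31 | 0101110101100000111 | 0 | 0
  32 | 1011101011000001110 | 1 | 0
  33 | 0111010110000011100 | 0 | 1
  34 | 1110101100000111001 | 1 | 1
  35 | 1101011000001110011 | 1 | 0
  36 | 1010110000011100110 | 1 | 0
  37 | 0101100000111001100 | 0 | 0
  38 | 1011000001110011000 | 1 | 0
  39 | 0110000011100110000 | 0 | 1
  40 | 1100000111001100001 | 1 | 0
  41 | 1000001110011000010 | 1 | 0
  42 | 0000011100110000100 | 0 | 0
  43 | 0000111001100001000 | 0 | 0
  44 | 0001110011000010000 | 0 | 1
  45 | 0011100110000100001 | 0 | 1
  46 | 0111001100001000011 | 0 | 0
  47 | 1110011000010000110 | 1 | 0
  48 | 1100110000100001100 | 1 | 1
  49 | 1001100001000011001 | 1 | 1
  50 | 0011000010000110011 | 0 | 1
  51 | 0110000100001100111 | 0 | 0
  52 | 1100001000011001110 | 1 | 0
  53 | 1000010000110011100 | 1 | 0
  54 | 0000100001100111000 | 0 | 1
  55 | 0001000011001110001 | 0 | 0
  56 | 0010000110011100010 | 0 | 1
  57 | 0100001100111000101 | 0 | 1
  58 | 1000011001110001011 | 1 | 1
  59 | 0000110011100010111 | 0 | 1
  60 | 0001100111000101111 | 0 | 0
  61 | 0011001110001011110 | 0 | 0
  62 | 0110011100010111100 | 0 | 1
  63 | 1100111000101111001 | 1 | 1
  64 | 1001110001011110011 | 1 | 0
  65 | 0011100010111100110 | 0 | 1
  66 | 0111000101111001101 | 0 | 1

0101110011000100111001100011101010111010110000011100110000100001100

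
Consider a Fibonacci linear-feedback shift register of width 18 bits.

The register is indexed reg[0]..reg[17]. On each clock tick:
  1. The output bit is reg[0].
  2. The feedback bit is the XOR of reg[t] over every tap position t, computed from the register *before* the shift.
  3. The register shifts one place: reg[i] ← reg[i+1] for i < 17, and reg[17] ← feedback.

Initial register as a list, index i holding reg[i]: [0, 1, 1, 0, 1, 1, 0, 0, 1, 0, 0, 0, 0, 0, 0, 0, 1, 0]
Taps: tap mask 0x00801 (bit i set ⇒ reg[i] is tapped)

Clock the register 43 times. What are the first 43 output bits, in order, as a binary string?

0110110010000000100110100001010000001110100

k : reg_k → out_k, fb_k
0: 011011001000000010 → 0, fb=0
1: 110110010000000100 → 1, fb=1
2: 101100100000001001 → 1, fb=1
3: 011001000000010011 → 0, fb=0
4: 110010000000100110 → 1, fb=1
5: 100100000001001101 → 1, fb=0
6: 001000000010011010 → 0, fb=0
7: 010000000100110100 → 0, fb=0
8: 100000001001101000 → 1, fb=0
9: 000000010011010000 → 0, fb=1
10: 000000100110100001 → 0, fb=0
11: 000001001101000010 → 0, fb=1
12: 000010011010000101 → 0, fb=0
13: 000100110100001010 → 0, fb=0
14: 001001101000010100 → 0, fb=0
15: 010011010000101000 → 0, fb=0
16: 100110100001010000 → 1, fb=0
17: 001101000010100000 → 0, fb=0
18: 011010000101000000 → 0, fb=1
19: 110100001010000001 → 1, fb=1
20: 101000010100000011 → 1, fb=1
21: 010000101000000111 → 0, fb=0
22: 100001010000001110 → 1, fb=1
23: 000010100000011101 → 0, fb=0
24: 000101000000111010 → 0, fb=0
25: 001010000001110100 → 0, fb=1
26: 010100000011101001 → 0, fb=1
27: 101000000111010011 → 1, fb=0
28: 010000001110100110 → 0, fb=0
29: 100000011101001100 → 1, fb=0
30: 000000111010011000 → 0, fb=0
31: 000001110100110000 → 0, fb=0
32: 000011101001100000 → 0, fb=1
33: 000111010011000001 → 0, fb=1
34: 001110100110000011 → 0, fb=0
35: 011101001100000110 → 0, fb=0
36: 111010011000001100 → 1, fb=1
37: 110100110000011001 → 1, fb=1
38: 101001100000110011 → 1, fb=1
39: 010011000001100111 → 0, fb=1
40: 100110000011001111 → 1, fb=0
41: 001100000110011110 → 0, fb=0
42: 011000001100111100 → 0, fb=0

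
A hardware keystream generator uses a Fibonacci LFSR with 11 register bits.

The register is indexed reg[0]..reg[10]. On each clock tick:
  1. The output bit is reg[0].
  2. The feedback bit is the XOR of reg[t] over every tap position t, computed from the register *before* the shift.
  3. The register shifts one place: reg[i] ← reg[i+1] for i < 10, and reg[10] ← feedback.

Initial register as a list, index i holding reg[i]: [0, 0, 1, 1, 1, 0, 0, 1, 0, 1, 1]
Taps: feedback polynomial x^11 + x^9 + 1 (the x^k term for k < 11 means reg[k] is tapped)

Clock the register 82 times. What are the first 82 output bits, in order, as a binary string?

tick  register→output (feedback)
  0  00111001011→0 (1)
  1  01110010111→0 (1)
  2  11100101111→1 (0)
  3  11001011110→1 (0)
  4  10010111100→1 (1)
  5  00101111001→0 (0)
  6  01011110010→0 (1)
  7  10111100101→1 (1)
  8  01111001011→0 (1)
  9  11110010111→1 (0)
 10  11100101110→1 (0)
 11  11001011100→1 (1)
 12  10010111001→1 (1)
 13  00101110011→0 (1)
 14  01011100111→0 (1)
 15  10111001111→1 (0)
 16  01110011110→0 (1)
 17  11100111101→1 (1)
 18  11001111011→1 (0)
 19  10011110110→1 (0)
 20  00111101100→0 (0)
 21  01111011000→0 (0)
 22  11110110000→1 (1)
 23  11101100001→1 (1)
 24  11011000011→1 (0)
 25  10110000110→1 (0)
 26  01100001100→0 (0)
 27  11000011000→1 (1)
 28  10000110001→1 (1)
 29  00001100011→0 (1)
 30  00011000111→0 (1)
 31  00110001111→0 (1)
 32  01100011111→0 (1)
 33  11000111111→1 (0)
 34  10001111110→1 (0)
 35  00011111100→0 (0)
 36  00111111000→0 (0)
 37  01111110000→0 (0)
 38  11111100000→1 (1)
 39  11111000001→1 (1)
 40  11110000011→1 (0)
 41  11100000110→1 (0)
 42  11000001100→1 (1)
 43  10000011001→1 (1)
 44  00000110011→0 (1)
 45  00001100111→0 (1)
 46  00011001111→0 (1)
 47  00110011111→0 (1)
 48  01100111111→0 (1)
 49  11001111111→1 (0)
 50  10011111110→1 (0)
 51  00111111100→0 (0)
 52  01111111000→0 (0)
 53  11111110000→1 (1)
 54  11111100001→1 (1)
 55  11111000011→1 (0)
 56  11110000110→1 (0)
 57  11100001100→1 (1)
 58  11000011001→1 (1)
 59  10000110011→1 (0)
 60  00001100110→0 (1)
 61  00011001101→0 (0)
 62  00110011010→0 (1)
 63  01100110101→0 (0)
 64  11001101010→1 (0)
 65  10011010100→1 (1)
 66  00110101001→0 (0)
 67  01101010010→0 (1)
 68  11010100101→1 (1)
 69  10101001011→1 (0)
 70  01010010110→0 (1)
 71  10100101101→1 (1)
 72  01001011011→0 (1)
 73  10010110111→1 (0)
 74  00101101110→0 (1)
 75  01011011101→0 (0)
 76  10110111010→1 (0)
 77  01101110100→0 (0)
 78  11011101000→1 (1)
 79  10111010001→1 (1)
 80  01110100011→0 (1)
 81  11101000111→1 (0)

0011100101111001011100111101100001100011111100000110011111110000110011010100101101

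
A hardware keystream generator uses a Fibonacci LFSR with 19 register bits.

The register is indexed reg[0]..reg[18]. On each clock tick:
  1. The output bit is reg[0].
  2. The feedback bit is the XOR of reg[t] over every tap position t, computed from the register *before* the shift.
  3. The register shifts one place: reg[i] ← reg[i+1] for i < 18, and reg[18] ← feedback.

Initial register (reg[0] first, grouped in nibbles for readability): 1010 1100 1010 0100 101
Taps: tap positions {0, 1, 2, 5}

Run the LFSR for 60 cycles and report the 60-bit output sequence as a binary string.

step | reg (before) | out | fb
   0 | 1010110010100100101 | 1 | 1
   1 | 0101100101001001011 | 0 | 1
   2 | 1011001010010010111 | 1 | 0
   3 | 0110010100100101110 | 0 | 1
   4 | 1100101001001011101 | 1 | 0
   5 | 1001010010010111010 | 1 | 0
   6 | 0010100100101110100 | 0 | 1
   7 | 0101001001011101001 | 0 | 1
   8 | 1010010010111010011 | 1 | 1
   9 | 0100100101110100111 | 0 | 1
  10 | 1001001011101001111 | 1 | 1
  11 | 0010010111010011111 | 0 | 0
  12 | 0100101110100111110 | 0 | 1
  13 | 1001011101001111101 | 1 | 0
  14 | 0010111010011111010 | 0 | 0
  15 | 0101110100111110100 | 0 | 0
  16 | 1011101001111101000 | 1 | 0
  17 | 0111010011111010000 | 0 | 1
  18 | 1110100111110100001 | 1 | 1
  19 | 1101001111101000011 | 1 | 0
  20 | 1010011111010000110 | 1 | 1
  21 | 0100111110100001101 | 0 | 0
  22 | 1001111101000011010 | 1 | 0
  23 | 0011111010000110100 | 0 | 0
  24 | 0111110100001101000 | 0 | 1
  25 | 1111101000011010001 | 1 | 1
  26 | 1111010000110100011 | 1 | 0
  27 | 1110100001101000110 | 1 | 1
  28 | 1101000011010001101 | 1 | 0
  29 | 1010000110100011010 | 1 | 0
  30 | 0100001101000110100 | 0 | 1
  31 | 1000011010001101001 | 1 | 0
  32 | 0000110100011010010 | 0 | 1
  33 | 0001101000110100101 | 0 | 0
  34 | 0011010001101001010 | 0 | 0
  35 | 0110100011010010100 | 0 | 0
  36 | 1101000110100101000 | 1 | 0
  37 | 1010001101001010000 | 1 | 0
  38 | 0100011010010100000 | 0 | 0
  39 | 1000110100101000000 | 1 | 0
  40 | 0001101001010000000 | 0 | 0
  41 | 0011010010100000000 | 0 | 0
  42 | 0110100101000000000 | 0 | 0
  43 | 1101001010000000000 | 1 | 0
  44 | 1010010100000000000 | 1 | 1
  45 | 0100101000000000001 | 0 | 1
  46 | 1001010000000000011 | 1 | 0
  47 | 0010100000000000110 | 0 | 1
  48 | 0101000000000001101 | 0 | 1
  49 | 1010000000000011011 | 1 | 0
  50 | 0100000000000110110 | 0 | 1
  51 | 1000000000001101101 | 1 | 1
  52 | 0000000000011011011 | 0 | 0
  53 | 0000000000110110110 | 0 | 0
  54 | 0000000001101101100 | 0 | 0
  55 | 0000000011011011000 | 0 | 0
  56 | 0000000110110110000 | 0 | 0
  57 | 0000001101101100000 | 0 | 0
  58 | 0000011011011000000 | 0 | 1
  59 | 0000110110110000001 | 0 | 1

101011001010010010111010011111010000110100011010010100000000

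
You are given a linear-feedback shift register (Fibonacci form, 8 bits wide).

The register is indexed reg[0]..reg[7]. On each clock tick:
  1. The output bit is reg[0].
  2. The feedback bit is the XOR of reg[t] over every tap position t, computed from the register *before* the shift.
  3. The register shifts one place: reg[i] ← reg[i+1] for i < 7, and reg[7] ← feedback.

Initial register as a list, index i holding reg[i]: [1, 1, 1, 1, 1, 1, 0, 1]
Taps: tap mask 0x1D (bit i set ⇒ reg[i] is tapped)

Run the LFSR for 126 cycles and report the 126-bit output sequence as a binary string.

111111010011001101010001100000111010101011111001010000100111111110000101111000110100000001000111000100101110000001100100100110

tick  register→output (feedback)
  0  11111101→1 (0)
  1  11111010→1 (0)
  2  11110100→1 (1)
  3  11101001→1 (1)
  4  11010011→1 (0)
  5  10100110→1 (0)
  6  01001100→0 (1)
  7  10011001→1 (1)
  8  00110011→0 (0)
  9  01100110→0 (1)
 10  11001101→1 (0)
 11  10011010→1 (1)
 12  00110101→0 (0)
 13  01101010→0 (0)
 14  11010100→1 (0)
 15  10101000→1 (1)
 16  01010001→0 (1)
 17  10100011→1 (0)
 18  01000110→0 (0)
 19  10001100→1 (0)
 20  00011000→0 (0)
 21  00110000→0 (0)
 22  01100000→0 (1)
 23  11000001→1 (1)
 24  10000011→1 (1)
 25  00000111→0 (0)
 26  00001110→0 (1)
 27  00011101→0 (0)
 28  00111010→0 (1)
 29  01110101→0 (0)
 30  11101010→1 (1)
 31  11010101→1 (0)
 32  10101010→1 (1)
 33  01010101→0 (1)
 34  10101011→1 (1)
 35  01010111→0 (1)
 36  10101111→1 (1)
 37  01011111→0 (0)
 38  10111110→1 (0)
 39  01111100→0 (1)
 40  11111001→1 (0)
 41  11110010→1 (1)
 42  11100101→1 (0)
 43  11001010→1 (0)
 44  10010100→1 (0)
 45  00101000→0 (0)
 46  01010000→0 (1)
 47  10100001→1 (0)
 48  01000010→0 (0)
 49  10000100→1 (1)
 50  00001001→0 (1)
 51  00010011→0 (1)
 52  00100111→0 (1)
 53  01001111→0 (1)
 54  10011111→1 (1)
 55  00111111→0 (1)
 56  01111111→0 (1)
 57  11111111→1 (0)
 58  11111110→1 (0)
 59  11111100→1 (0)
 60  11111000→1 (0)
 61  11110000→1 (1)
 62  11100001→1 (0)
 63  11000010→1 (1)
 64  10000101→1 (1)
 65  00001011→0 (1)
 66  00010111→0 (1)
 67  00101111→0 (0)
 68  01011110→0 (0)
 69  10111100→1 (0)
 70  01111000→0 (1)
 71  11110001→1 (1)
 72  11100011→1 (0)
 73  11000110→1 (1)
 74  10001101→1 (0)
 75  00011010→0 (0)
 76  00110100→0 (0)
 77  01101000→0 (0)
 78  11010000→1 (0)
 79  10100000→1 (0)
 80  01000000→0 (0)
 81  10000000→1 (1)
 82  00000001→0 (0)
 83  00000010→0 (0)
 84  00000100→0 (0)
 85  00001000→0 (1)
 86  00010001→0 (1)
 87  00100011→0 (1)
 88  01000111→0 (0)
 89  10001110→1 (0)
 90  00011100→0 (0)
 91  00111000→0 (1)
 92  01110001→0 (0)
 93  11100010→1 (0)
 94  11000100→1 (1)
 95  10001001→1 (0)
 96  00010010→0 (1)
 97  00100101→0 (1)
 98  01001011→0 (1)
 99  10010111→1 (0)
100  00101110→0 (0)
101  01011100→0 (0)
102  10111000→1 (0)
103  01110000→0 (0)
104  11100000→1 (0)
105  11000000→1 (1)
106  10000001→1 (1)
107  00000011→0 (0)
108  00000110→0 (0)
109  00001100→0 (1)
110  00011001→0 (0)
111  00110010→0 (0)
112  01100100→0 (1)
113  11001001→1 (0)
114  10010010→1 (0)
115  00100100→0 (1)
116  01001001→0 (1)
117  10010011→1 (0)
118  00100110→0 (1)
119  01001101→0 (1)
120  10011011→1 (1)
121  00110111→0 (0)
122  01101110→0 (0)
123  11011100→1 (1)
124  10111001→1 (0)
125  01110010→0 (0)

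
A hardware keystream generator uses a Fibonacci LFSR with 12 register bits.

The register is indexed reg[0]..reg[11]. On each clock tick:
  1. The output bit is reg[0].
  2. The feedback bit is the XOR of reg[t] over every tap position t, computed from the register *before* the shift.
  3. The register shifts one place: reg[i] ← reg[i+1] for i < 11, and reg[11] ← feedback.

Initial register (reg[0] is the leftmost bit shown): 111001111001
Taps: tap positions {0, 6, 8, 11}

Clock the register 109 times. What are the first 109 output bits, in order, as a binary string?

1110011110010001110000111100101011010011011001001011010101110001000000100010110001100110001010000111100010110

step | reg (before) | out | fb
   0 | 111001111001 | 1 | 0
   1 | 110011110010 | 1 | 0
   2 | 100111100100 | 1 | 0
   3 | 001111001000 | 0 | 1
   4 | 011110010001 | 0 | 1
   5 | 111100100011 | 1 | 1
   6 | 111001000111 | 1 | 0
   7 | 110010001110 | 1 | 0
   8 | 100100011100 | 1 | 0
   9 | 001000111000 | 0 | 0
  10 | 010001110000 | 0 | 1
  11 | 100011100001 | 1 | 1
  12 | 000111000011 | 0 | 1
  13 | 001110000111 | 0 | 1
  14 | 011100001111 | 0 | 0
  15 | 111000011110 | 1 | 0
  16 | 110000111100 | 1 | 1
  17 | 100001111001 | 1 | 0
  18 | 000011110010 | 0 | 1
  19 | 000111100101 | 0 | 0
  20 | 001111001010 | 0 | 1
  21 | 011110010101 | 0 | 1
  22 | 111100101011 | 1 | 0
  23 | 111001010110 | 1 | 1
  24 | 110010101101 | 1 | 0
  25 | 100101011010 | 1 | 0
  26 | 001010110100 | 0 | 1
  27 | 010101101001 | 0 | 1
  28 | 101011010011 | 1 | 0
  29 | 010110100110 | 0 | 1
  30 | 101101001101 | 1 | 1
  31 | 011010011011 | 0 | 0
  32 | 110100110110 | 1 | 0
  33 | 101001101100 | 1 | 1
  34 | 010011011001 | 0 | 0
  35 | 100110110010 | 1 | 0
  36 | 001101100100 | 0 | 1
  37 | 011011001001 | 0 | 0
  38 | 110110010010 | 1 | 1
  39 | 101100100101 | 1 | 1
  40 | 011001001011 | 0 | 0
  41 | 110010010110 | 1 | 1
  42 | 100100101101 | 1 | 0
  43 | 001001011010 | 0 | 1
  44 | 010010110101 | 0 | 0
  45 | 100101101010 | 1 | 1
  46 | 001011010101 | 0 | 1
  47 | 010110101011 | 0 | 1
  48 | 101101010111 | 1 | 0
  49 | 011010101110 | 0 | 0
  50 | 110101011100 | 1 | 0
  51 | 101010111000 | 1 | 1
  52 | 010101110001 | 0 | 0
  53 | 101011100010 | 1 | 0
  54 | 010111000100 | 0 | 0
  55 | 101110001000 | 1 | 0
  56 | 011100010000 | 0 | 0
  57 | 111000100000 | 1 | 0
  58 | 110001000000 | 1 | 1
  59 | 100010000001 | 1 | 0
  60 | 000100000010 | 0 | 0
  61 | 001000000100 | 0 | 0
  62 | 010000001000 | 0 | 1
  63 | 100000010001 | 1 | 0
  64 | 000000100010 | 0 | 1
  65 | 000001000101 | 0 | 1
  66 | 000010001011 | 0 | 0
  67 | 000100010110 | 0 | 0
  68 | 001000101100 | 0 | 0
  69 | 010001011000 | 0 | 1
  70 | 100010110001 | 1 | 1
  71 | 000101100011 | 0 | 0
  72 | 001011000110 | 0 | 0
  73 | 010110001100 | 0 | 1
  74 | 101100011001 | 1 | 1
  75 | 011000110011 | 0 | 0
  76 | 110001100110 | 1 | 0
  77 | 100011001100 | 1 | 0
  78 | 000110011000 | 0 | 1
  79 | 001100110001 | 0 | 0
  80 | 011001100010 | 0 | 1
  81 | 110011000101 | 1 | 0
  82 | 100110001010 | 1 | 0
  83 | 001100010100 | 0 | 0
  84 | 011000101000 | 0 | 0
  85 | 110001010000 | 1 | 1
  86 | 100010100001 | 1 | 1
  87 | 000101000011 | 0 | 1
  88 | 001010000111 | 0 | 1
  89 | 010100001111 | 0 | 0
  90 | 101000011110 | 1 | 0
  91 | 010000111100 | 0 | 0
  92 | 100001111000 | 1 | 1
  93 | 000011110001 | 0 | 0
  94 | 000111100010 | 0 | 1
  95 | 001111000101 | 0 | 1
  96 | 011110001011 | 0 | 0
  97 | 111100010110 | 1 | 1
  98 | 111000101101 | 1 | 0
  99 | 110001011010 | 1 | 0
 100 | 100010110100 | 1 | 0
 101 | 000101101000 | 0 | 0
 102 | 001011010000 | 0 | 0
 103 | 010110100000 | 0 | 1
 104 | 101101000001 | 1 | 0
 105 | 011010000010 | 0 | 0
 106 | 110100000100 | 1 | 1
 107 | 101000001001 | 1 | 1
 108 | 010000010011 | 0 | 1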